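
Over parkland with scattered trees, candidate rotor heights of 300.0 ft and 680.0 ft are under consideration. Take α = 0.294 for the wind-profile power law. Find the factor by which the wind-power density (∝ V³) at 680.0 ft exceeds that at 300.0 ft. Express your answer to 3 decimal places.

2.058

Speed ratio: V_B/V_A = (z_B/z_A)^α = (680.0/300.0)^0.294 = (2.2667)^0.294 = 1.27199
Power-density ratio: P_B/P_A = (V_B/V_A)³ = (1.27199)³ = 2.05803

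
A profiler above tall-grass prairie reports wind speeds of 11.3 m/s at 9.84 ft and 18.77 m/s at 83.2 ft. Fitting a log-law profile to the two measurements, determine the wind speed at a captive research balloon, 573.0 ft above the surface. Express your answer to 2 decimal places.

Log law: V ∝ ln(z/z₀). From the pair, with r = V₁/V₂ = 0.60202,
ln z₀ = (ln z₁ − r·ln z₂)/(1 − r) = (2.2865 − 0.60202×4.4212)/0.39798 = -0.9429 → z₀ = 0.3895 ft
V₃ = V₁ · ln(z₃/z₀)/ln(z₁/z₀) = 11.3 × 7.2938/3.2293 = 25.5221 m/s

25.52 m/s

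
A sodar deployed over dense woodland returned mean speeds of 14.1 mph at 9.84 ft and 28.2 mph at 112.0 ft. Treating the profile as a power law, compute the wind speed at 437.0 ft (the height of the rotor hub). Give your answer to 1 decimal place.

First find α: α = ln(V₂/V₁)/ln(z₂/z₁) = ln(28.2/14.1)/ln(112.0/9.84) = 0.69315/2.43204 = 0.2850
Extrapolate from 112.0 ft to 437.0 ft: V₃ = 28.2 × (437.0/112.0)^0.2850 = 28.2 × 1.4741 = 41.5684 mph

41.6 mph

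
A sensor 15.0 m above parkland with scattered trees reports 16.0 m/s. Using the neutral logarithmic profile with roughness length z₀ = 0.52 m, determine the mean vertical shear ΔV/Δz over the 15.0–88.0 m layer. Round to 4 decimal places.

Log law: V₂ = V₁ · ln(z₂/z₀)/ln(z₁/z₀) = 16.0 × 5.1313/3.3620 = 24.4202 m/s
ΔV/Δz = (24.4202 − 16.0)/(88.0 − 15.0) = 8.4202/73.0000 = 0.11535 m/s/m

0.1153 m/s/m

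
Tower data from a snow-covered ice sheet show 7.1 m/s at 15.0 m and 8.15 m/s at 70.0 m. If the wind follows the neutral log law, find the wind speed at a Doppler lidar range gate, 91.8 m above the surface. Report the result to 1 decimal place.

8.3 m/s

Log law: V ∝ ln(z/z₀). From the pair, with r = V₁/V₂ = 0.87117,
ln z₀ = (ln z₁ − r·ln z₂)/(1 − r) = (2.7081 − 0.87117×4.2485)/0.12883 = -7.7083 → z₀ = 0.0004491 m
V₃ = V₁ · ln(z₃/z₀)/ln(z₁/z₀) = 7.1 × 12.2279/10.4163 = 8.3348 m/s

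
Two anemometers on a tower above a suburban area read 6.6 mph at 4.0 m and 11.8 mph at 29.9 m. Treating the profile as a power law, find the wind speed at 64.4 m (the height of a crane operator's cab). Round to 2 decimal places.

First find α: α = ln(V₂/V₁)/ln(z₂/z₁) = ln(11.8/6.6)/ln(29.9/4.0) = 0.58103/2.01156 = 0.2888
Extrapolate from 29.9 m to 64.4 m: V₃ = 11.8 × (64.4/29.9)^0.2888 = 11.8 × 1.2481 = 14.7275 mph

14.73 mph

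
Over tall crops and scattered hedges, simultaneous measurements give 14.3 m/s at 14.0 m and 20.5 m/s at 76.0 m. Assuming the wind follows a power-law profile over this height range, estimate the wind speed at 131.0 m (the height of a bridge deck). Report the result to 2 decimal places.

23.02 m/s

First find α: α = ln(V₂/V₁)/ln(z₂/z₁) = ln(20.5/14.3)/ln(76.0/14.0) = 0.36017/1.69168 = 0.2129
Extrapolate from 76.0 m to 131.0 m: V₃ = 20.5 × (131.0/76.0)^0.2129 = 20.5 × 1.1229 = 23.0195 m/s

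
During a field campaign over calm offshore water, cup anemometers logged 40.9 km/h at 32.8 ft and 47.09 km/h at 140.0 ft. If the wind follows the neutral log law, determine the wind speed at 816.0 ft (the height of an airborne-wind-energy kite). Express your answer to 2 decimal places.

Log law: V ∝ ln(z/z₀). From the pair, with r = V₁/V₂ = 0.86855,
ln z₀ = (ln z₁ − r·ln z₂)/(1 − r) = (3.4904 − 0.86855×4.9416)/0.13145 = -6.0984 → z₀ = 0.002247 ft
V₃ = V₁ · ln(z₃/z₀)/ln(z₁/z₀) = 40.9 × 12.8028/9.5888 = 54.6089 km/h

54.61 km/h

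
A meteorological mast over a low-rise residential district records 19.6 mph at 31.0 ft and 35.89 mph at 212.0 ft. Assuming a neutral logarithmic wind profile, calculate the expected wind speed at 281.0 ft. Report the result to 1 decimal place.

38.3 mph

Log law: V ∝ ln(z/z₀). From the pair, with r = V₁/V₂ = 0.54611,
ln z₀ = (ln z₁ − r·ln z₂)/(1 − r) = (3.4340 − 0.54611×5.3566)/0.45389 = 1.1207 → z₀ = 3.067 ft
V₃ = V₁ · ln(z₃/z₀)/ln(z₁/z₀) = 19.6 × 4.5176/2.3133 = 38.2774 mph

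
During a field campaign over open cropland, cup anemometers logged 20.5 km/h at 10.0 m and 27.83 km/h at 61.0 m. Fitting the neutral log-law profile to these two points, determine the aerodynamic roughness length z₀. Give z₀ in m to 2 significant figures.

z₀ ≈ 0.064 m

Log law: V(z) ∝ ln(z/z₀). With r = V₁/V₂ = 20.5/27.83 = 0.73662,
r · ln(z₂/z₀) = ln(z₁/z₀) ⇒ ln z₀ = (ln z₁ − r·ln z₂)/(1 − r)
ln z₀ = (2.30259 − 0.73662×4.11087) / 0.26338 = -2.7547
z₀ = exp(-2.7547) = 0.06363 m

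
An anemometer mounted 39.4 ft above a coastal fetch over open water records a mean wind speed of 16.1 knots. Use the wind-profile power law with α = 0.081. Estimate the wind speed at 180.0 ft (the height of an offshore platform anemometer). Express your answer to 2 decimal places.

Power-law profile: V₂ = V₁ · (z₂/z₁)^α
V₂ = 16.1 × (180.0/39.4)^0.081 = 16.1 × (4.5685)^0.081
    = 16.1 × 1.1309 = 18.2082 knots

18.21 knots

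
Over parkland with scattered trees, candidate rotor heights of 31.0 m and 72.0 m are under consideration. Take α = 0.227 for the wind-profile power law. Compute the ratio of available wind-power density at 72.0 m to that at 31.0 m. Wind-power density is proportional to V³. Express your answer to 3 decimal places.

Speed ratio: V_B/V_A = (z_B/z_A)^α = (72.0/31.0)^0.227 = (2.3226)^0.227 = 1.21081
Power-density ratio: P_B/P_A = (V_B/V_A)³ = (1.21081)³ = 1.77511

1.775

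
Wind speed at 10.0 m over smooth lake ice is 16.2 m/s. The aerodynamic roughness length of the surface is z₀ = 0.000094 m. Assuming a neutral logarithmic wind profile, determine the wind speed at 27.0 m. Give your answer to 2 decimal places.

17.59 m/s

Log law: V(z) ∝ ln(z/z₀), so V₂/V₁ = ln(z₂/z₀) / ln(z₁/z₀).
ln(27.0/0.000094) = 12.5681, ln(10.0/0.000094) = 11.5748
V₂ = 16.2 × 12.5681/11.5748 = 16.2 × 1.0858 = 17.5901 m/s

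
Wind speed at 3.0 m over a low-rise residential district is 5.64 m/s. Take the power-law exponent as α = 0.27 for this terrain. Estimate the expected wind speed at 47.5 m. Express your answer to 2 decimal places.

Power-law profile: V₂ = V₁ · (z₂/z₁)^α
V₂ = 5.64 × (47.5/3.0)^0.27 = 5.64 × (15.8333)^0.27
    = 5.64 × 2.1081 = 11.8895 m/s

11.89 m/s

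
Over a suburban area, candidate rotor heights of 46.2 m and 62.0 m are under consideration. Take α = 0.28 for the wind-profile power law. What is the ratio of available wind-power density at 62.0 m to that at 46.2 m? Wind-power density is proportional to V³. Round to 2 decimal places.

Speed ratio: V_B/V_A = (z_B/z_A)^α = (62.0/46.2)^0.28 = (1.3420)^0.28 = 1.08585
Power-density ratio: P_B/P_A = (V_B/V_A)³ = (1.08585)³ = 1.28029

1.28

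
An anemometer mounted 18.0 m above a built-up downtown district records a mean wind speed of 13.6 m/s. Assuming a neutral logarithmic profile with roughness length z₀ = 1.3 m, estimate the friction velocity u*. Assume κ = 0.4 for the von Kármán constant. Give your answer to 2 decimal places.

u* ≈ 2.07 m/s

Log law: V(z) = (u*/κ) · ln(z/z₀) ⇒ u* = κ · V / ln(z/z₀)
u* = 0.4 × 13.6 / ln(18.0/1.3) = 0.4 × 13.6 / 2.6280
   = 5.4400 / 2.6280 = 2.0700 m/s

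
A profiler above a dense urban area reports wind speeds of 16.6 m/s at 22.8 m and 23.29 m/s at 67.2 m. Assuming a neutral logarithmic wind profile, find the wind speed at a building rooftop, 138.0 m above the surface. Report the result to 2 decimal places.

27.74 m/s

Log law: V ∝ ln(z/z₀). From the pair, with r = V₁/V₂ = 0.71275,
ln z₀ = (ln z₁ − r·ln z₂)/(1 − r) = (3.1268 − 0.71275×4.2077)/0.28725 = 0.4447 → z₀ = 1.560 m
V₃ = V₁ · ln(z₃/z₀)/ln(z₁/z₀) = 16.6 × 4.4826/2.6821 = 27.7436 m/s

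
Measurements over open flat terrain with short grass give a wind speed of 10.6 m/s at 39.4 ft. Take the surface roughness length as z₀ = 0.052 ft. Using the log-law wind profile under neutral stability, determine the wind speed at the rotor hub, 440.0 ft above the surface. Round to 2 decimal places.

14.46 m/s

Log law: V(z) ∝ ln(z/z₀), so V₂/V₁ = ln(z₂/z₀) / ln(z₁/z₀).
ln(440.0/0.052) = 9.0433, ln(39.4/0.052) = 6.6303
V₂ = 10.6 × 9.0433/6.6303 = 10.6 × 1.3639 = 14.4577 m/s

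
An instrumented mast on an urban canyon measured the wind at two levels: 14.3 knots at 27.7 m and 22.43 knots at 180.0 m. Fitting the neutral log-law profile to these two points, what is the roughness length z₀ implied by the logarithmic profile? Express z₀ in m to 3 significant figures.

Log law: V(z) ∝ ln(z/z₀). With r = V₁/V₂ = 14.3/22.43 = 0.63754,
r · ln(z₂/z₀) = ln(z₁/z₀) ⇒ ln z₀ = (ln z₁ − r·ln z₂)/(1 − r)
ln z₀ = (3.32143 − 0.63754×5.19296) / 0.36246 = 0.0296
z₀ = exp(0.0296) = 1.030 m

z₀ ≈ 1.03 m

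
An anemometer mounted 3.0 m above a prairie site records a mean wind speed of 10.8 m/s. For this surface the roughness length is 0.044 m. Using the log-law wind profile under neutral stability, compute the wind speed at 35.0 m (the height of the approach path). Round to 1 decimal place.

17.1 m/s

Log law: V(z) ∝ ln(z/z₀), so V₂/V₁ = ln(z₂/z₀) / ln(z₁/z₀).
ln(35.0/0.044) = 6.6789, ln(3.0/0.044) = 4.2222
V₂ = 10.8 × 6.6789/4.2222 = 10.8 × 1.5819 = 17.0841 m/s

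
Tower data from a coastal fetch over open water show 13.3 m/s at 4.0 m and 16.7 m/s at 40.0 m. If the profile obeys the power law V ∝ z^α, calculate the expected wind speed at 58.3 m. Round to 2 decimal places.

First find α: α = ln(V₂/V₁)/ln(z₂/z₁) = ln(16.7/13.3)/ln(40.0/4.0) = 0.22764/2.30259 = 0.0989
Extrapolate from 40.0 m to 58.3 m: V₃ = 16.7 × (58.3/40.0)^0.0989 = 16.7 × 1.0379 = 17.3337 m/s

17.33 m/s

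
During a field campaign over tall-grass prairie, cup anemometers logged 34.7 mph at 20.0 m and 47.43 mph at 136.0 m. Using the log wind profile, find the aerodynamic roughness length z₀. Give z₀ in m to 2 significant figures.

z₀ ≈ 0.11 m

Log law: V(z) ∝ ln(z/z₀). With r = V₁/V₂ = 34.7/47.43 = 0.73160,
r · ln(z₂/z₀) = ln(z₁/z₀) ⇒ ln z₀ = (ln z₁ − r·ln z₂)/(1 − r)
ln z₀ = (2.99573 − 0.73160×4.91265) / 0.26840 = -2.2295
z₀ = exp(-2.2295) = 0.1076 m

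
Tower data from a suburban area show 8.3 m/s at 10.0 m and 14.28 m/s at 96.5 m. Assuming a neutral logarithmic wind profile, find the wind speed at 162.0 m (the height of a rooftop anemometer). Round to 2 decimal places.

Log law: V ∝ ln(z/z₀). From the pair, with r = V₁/V₂ = 0.58123,
ln z₀ = (ln z₁ − r·ln z₂)/(1 − r) = (2.3026 − 0.58123×4.5695)/0.41877 = -0.8439 → z₀ = 0.4300 m
V₃ = V₁ · ln(z₃/z₀)/ln(z₁/z₀) = 8.3 × 5.9315/3.1464 = 15.6466 m/s

15.65 m/s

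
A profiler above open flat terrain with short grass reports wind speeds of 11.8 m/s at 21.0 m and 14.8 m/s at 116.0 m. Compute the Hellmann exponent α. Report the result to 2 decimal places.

α ≈ 0.13

Power law: V₂/V₁ = (z₂/z₁)^α ⇒ α = ln(V₂/V₁) / ln(z₂/z₁)
α = ln(14.8/11.8) / ln(116.0/21.0) = ln(1.2542) / ln(5.5238)
  = 0.22653 / 1.70907 = 0.13254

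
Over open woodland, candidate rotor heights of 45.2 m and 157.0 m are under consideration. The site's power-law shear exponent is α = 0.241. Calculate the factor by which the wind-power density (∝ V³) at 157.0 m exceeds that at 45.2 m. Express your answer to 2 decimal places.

Speed ratio: V_B/V_A = (z_B/z_A)^α = (157.0/45.2)^0.241 = (3.4735)^0.241 = 1.34997
Power-density ratio: P_B/P_A = (V_B/V_A)³ = (1.34997)³ = 2.46020

2.46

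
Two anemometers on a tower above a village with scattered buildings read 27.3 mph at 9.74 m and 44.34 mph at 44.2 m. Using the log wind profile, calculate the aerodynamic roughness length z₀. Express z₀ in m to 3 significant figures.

Log law: V(z) ∝ ln(z/z₀). With r = V₁/V₂ = 27.3/44.34 = 0.61570,
r · ln(z₂/z₀) = ln(z₁/z₀) ⇒ ln z₀ = (ln z₁ − r·ln z₂)/(1 − r)
ln z₀ = (2.27624 − 0.61570×3.78872) / 0.38430 = -0.1469
z₀ = exp(-0.1469) = 0.8634 m

z₀ ≈ 0.863 m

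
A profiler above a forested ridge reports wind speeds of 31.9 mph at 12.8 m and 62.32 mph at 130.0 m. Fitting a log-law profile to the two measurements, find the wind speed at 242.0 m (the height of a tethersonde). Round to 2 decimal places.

70.47 mph

Log law: V ∝ ln(z/z₀). From the pair, with r = V₁/V₂ = 0.51187,
ln z₀ = (ln z₁ − r·ln z₂)/(1 − r) = (2.5494 − 0.51187×4.8675)/0.48813 = 0.1186 → z₀ = 1.126 m
V₃ = V₁ · ln(z₃/z₀)/ln(z₁/z₀) = 31.9 × 5.3704/2.4309 = 70.4746 mph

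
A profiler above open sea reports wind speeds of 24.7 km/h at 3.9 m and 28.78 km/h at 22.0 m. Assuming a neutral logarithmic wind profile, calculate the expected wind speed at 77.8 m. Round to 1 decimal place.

31.8 km/h

Log law: V ∝ ln(z/z₀). From the pair, with r = V₁/V₂ = 0.85823,
ln z₀ = (ln z₁ − r·ln z₂)/(1 − r) = (1.3610 − 0.85823×3.0910)/0.14177 = -9.1127 → z₀ = 0.0001103 m
V₃ = V₁ · ln(z₃/z₀)/ln(z₁/z₀) = 24.7 × 13.4668/10.4737 = 31.7588 km/h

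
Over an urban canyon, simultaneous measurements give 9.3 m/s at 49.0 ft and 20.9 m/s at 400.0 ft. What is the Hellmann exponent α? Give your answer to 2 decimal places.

α ≈ 0.39

Power law: V₂/V₁ = (z₂/z₁)^α ⇒ α = ln(V₂/V₁) / ln(z₂/z₁)
α = ln(20.9/9.3) / ln(400.0/49.0) = ln(2.2473) / ln(8.1633)
  = 0.80973 / 2.09964 = 0.38565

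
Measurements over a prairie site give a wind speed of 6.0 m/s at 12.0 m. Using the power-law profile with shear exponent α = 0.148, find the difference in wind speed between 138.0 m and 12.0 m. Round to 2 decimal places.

Power law: V₂ = V₁ · (z₂/z₁)^α = 6.0 × (11.5000)^0.148 = 8.6126 m/s
ΔV = 8.6126 − 6.0 = 2.6126 m/s

2.61 m/s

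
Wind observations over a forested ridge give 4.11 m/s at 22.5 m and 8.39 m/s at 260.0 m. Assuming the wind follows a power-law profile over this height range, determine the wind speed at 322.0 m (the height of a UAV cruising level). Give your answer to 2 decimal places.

8.93 m/s

First find α: α = ln(V₂/V₁)/ln(z₂/z₁) = ln(8.39/4.11)/ln(260.0/22.5) = 0.71362/2.44717 = 0.2916
Extrapolate from 260.0 m to 322.0 m: V₃ = 8.39 × (322.0/260.0)^0.2916 = 8.39 × 1.0644 = 8.9299 m/s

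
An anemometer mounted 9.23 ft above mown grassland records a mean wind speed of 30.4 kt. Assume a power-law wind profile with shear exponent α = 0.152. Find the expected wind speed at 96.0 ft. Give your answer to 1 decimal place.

Power-law profile: V₂ = V₁ · (z₂/z₁)^α
V₂ = 30.4 × (96.0/9.23)^0.152 = 30.4 × (10.4009)^0.152
    = 30.4 × 1.4276 = 43.3978 kt

43.4 kt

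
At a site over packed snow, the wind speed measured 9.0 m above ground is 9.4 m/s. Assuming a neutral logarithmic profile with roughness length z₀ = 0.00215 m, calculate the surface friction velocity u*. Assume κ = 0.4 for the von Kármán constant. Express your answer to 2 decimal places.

Log law: V(z) = (u*/κ) · ln(z/z₀) ⇒ u* = κ · V / ln(z/z₀)
u* = 0.4 × 9.4 / ln(9.0/0.00215) = 0.4 × 9.4 / 8.3395
   = 3.7600 / 8.3395 = 0.4509 m/s

u* ≈ 0.45 m/s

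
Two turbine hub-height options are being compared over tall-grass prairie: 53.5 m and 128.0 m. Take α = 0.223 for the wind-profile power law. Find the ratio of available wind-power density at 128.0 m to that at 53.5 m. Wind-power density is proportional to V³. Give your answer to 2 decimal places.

Speed ratio: V_B/V_A = (z_B/z_A)^α = (128.0/53.5)^0.223 = (2.3925)^0.223 = 1.21474
Power-density ratio: P_B/P_A = (V_B/V_A)³ = (1.21474)³ = 1.79248

1.79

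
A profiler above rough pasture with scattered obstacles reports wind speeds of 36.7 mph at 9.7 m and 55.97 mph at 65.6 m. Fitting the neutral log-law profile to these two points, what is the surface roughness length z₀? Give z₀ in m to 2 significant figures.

Log law: V(z) ∝ ln(z/z₀). With r = V₁/V₂ = 36.7/55.97 = 0.65571,
r · ln(z₂/z₀) = ln(z₁/z₀) ⇒ ln z₀ = (ln z₁ − r·ln z₂)/(1 − r)
ln z₀ = (2.27213 − 0.65571×4.18358) / 0.34429 = -1.3683
z₀ = exp(-1.3683) = 0.2545 m

z₀ ≈ 0.25 m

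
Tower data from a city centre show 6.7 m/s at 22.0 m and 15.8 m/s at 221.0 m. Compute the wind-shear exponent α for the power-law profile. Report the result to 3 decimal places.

Power law: V₂/V₁ = (z₂/z₁)^α ⇒ α = ln(V₂/V₁) / ln(z₂/z₁)
α = ln(15.8/6.7) / ln(221.0/22.0) = ln(2.3582) / ln(10.0455)
  = 0.85790 / 2.30712 = 0.37185

α ≈ 0.372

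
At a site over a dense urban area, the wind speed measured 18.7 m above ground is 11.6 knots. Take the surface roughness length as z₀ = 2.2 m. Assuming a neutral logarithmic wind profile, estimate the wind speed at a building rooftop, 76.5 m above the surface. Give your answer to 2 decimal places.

Log law: V(z) ∝ ln(z/z₀), so V₂/V₁ = ln(z₂/z₀) / ln(z₁/z₀).
ln(76.5/2.2) = 3.5488, ln(18.7/2.2) = 2.1401
V₂ = 11.6 × 3.5488/2.1401 = 11.6 × 1.6583 = 19.2361 knots

19.24 knots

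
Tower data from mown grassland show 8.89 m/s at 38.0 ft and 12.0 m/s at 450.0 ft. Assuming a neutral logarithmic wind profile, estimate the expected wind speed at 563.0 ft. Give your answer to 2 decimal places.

Log law: V ∝ ln(z/z₀). From the pair, with r = V₁/V₂ = 0.74083,
ln z₀ = (ln z₁ − r·ln z₂)/(1 − r) = (3.6376 − 0.74083×6.1092)/0.25917 = -3.4277 → z₀ = 0.03246 ft
V₃ = V₁ · ln(z₃/z₀)/ln(z₁/z₀) = 8.89 × 9.7610/7.0653 = 12.2819 m/s

12.28 m/s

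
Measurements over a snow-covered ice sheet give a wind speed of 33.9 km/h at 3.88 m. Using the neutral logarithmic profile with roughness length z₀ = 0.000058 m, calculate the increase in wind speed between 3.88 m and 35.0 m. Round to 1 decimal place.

6.7 km/h

Log law: V₂ = V₁ · ln(z₂/z₀)/ln(z₁/z₀) = 33.9 × 13.3104/11.1109 = 40.6108 km/h
ΔV = 40.6108 − 33.9 = 6.7108 km/h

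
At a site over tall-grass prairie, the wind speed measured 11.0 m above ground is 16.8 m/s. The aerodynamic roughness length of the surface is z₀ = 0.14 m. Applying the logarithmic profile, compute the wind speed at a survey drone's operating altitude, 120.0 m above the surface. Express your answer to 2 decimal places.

26.00 m/s

Log law: V(z) ∝ ln(z/z₀), so V₂/V₁ = ln(z₂/z₀) / ln(z₁/z₀).
ln(120.0/0.14) = 6.7536, ln(11.0/0.14) = 4.3640
V₂ = 16.8 × 6.7536/4.3640 = 16.8 × 1.5476 = 25.9992 m/s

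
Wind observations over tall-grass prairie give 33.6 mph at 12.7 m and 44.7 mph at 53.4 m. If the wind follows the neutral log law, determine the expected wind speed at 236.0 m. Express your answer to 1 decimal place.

Log law: V ∝ ln(z/z₀). From the pair, with r = V₁/V₂ = 0.75168,
ln z₀ = (ln z₁ − r·ln z₂)/(1 − r) = (2.5416 − 0.75168×3.9778)/0.24832 = -1.8058 → z₀ = 0.1643 m
V₃ = V₁ · ln(z₃/z₀)/ln(z₁/z₀) = 33.6 × 7.2697/4.3474 = 56.1850 mph

56.2 mph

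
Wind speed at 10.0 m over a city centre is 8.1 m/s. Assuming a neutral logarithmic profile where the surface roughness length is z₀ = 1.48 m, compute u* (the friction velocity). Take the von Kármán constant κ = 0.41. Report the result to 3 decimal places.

u* ≈ 1.738 m/s

Log law: V(z) = (u*/κ) · ln(z/z₀) ⇒ u* = κ · V / ln(z/z₀)
u* = 0.41 × 8.1 / ln(10.0/1.48) = 0.41 × 8.1 / 1.9105
   = 3.3210 / 1.9105 = 1.7382 m/s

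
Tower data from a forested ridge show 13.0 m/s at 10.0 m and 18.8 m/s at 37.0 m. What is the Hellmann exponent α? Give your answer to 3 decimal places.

Power law: V₂/V₁ = (z₂/z₁)^α ⇒ α = ln(V₂/V₁) / ln(z₂/z₁)
α = ln(18.8/13.0) / ln(37.0/10.0) = ln(1.4462) / ln(3.7000)
  = 0.36891 / 1.30833 = 0.28197

α ≈ 0.282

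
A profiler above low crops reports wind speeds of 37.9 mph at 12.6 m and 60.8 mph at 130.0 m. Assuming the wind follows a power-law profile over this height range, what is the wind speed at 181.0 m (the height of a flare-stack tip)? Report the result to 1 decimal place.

65.0 mph

First find α: α = ln(V₂/V₁)/ln(z₂/z₁) = ln(60.8/37.9)/ln(130.0/12.6) = 0.47264/2.33384 = 0.2025
Extrapolate from 130.0 m to 181.0 m: V₃ = 60.8 × (181.0/130.0)^0.2025 = 60.8 × 1.0693 = 65.0148 mph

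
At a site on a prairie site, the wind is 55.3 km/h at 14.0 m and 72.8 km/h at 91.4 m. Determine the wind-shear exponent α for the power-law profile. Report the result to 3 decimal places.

α ≈ 0.147

Power law: V₂/V₁ = (z₂/z₁)^α ⇒ α = ln(V₂/V₁) / ln(z₂/z₁)
α = ln(72.8/55.3) / ln(91.4/14.0) = ln(1.3165) / ln(6.5286)
  = 0.27494 / 1.87619 = 0.14654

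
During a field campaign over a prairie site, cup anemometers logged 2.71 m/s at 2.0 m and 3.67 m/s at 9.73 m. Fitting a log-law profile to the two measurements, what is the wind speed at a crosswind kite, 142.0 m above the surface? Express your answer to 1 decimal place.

Log law: V ∝ ln(z/z₀). From the pair, with r = V₁/V₂ = 0.73842,
ln z₀ = (ln z₁ − r·ln z₂)/(1 − r) = (0.6931 − 0.73842×2.2752)/0.26158 = -3.7729 → z₀ = 0.02299 m
V₃ = V₁ · ln(z₃/z₀)/ln(z₁/z₀) = 2.71 × 8.7287/4.4660 = 5.2966 m/s

5.3 m/s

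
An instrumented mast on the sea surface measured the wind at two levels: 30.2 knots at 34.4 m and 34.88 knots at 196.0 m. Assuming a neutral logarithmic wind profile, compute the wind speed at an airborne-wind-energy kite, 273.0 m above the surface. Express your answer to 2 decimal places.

35.77 knots

Log law: V ∝ ln(z/z₀). From the pair, with r = V₁/V₂ = 0.86583,
ln z₀ = (ln z₁ − r·ln z₂)/(1 − r) = (3.5381 − 0.86583×5.2781)/0.13417 = -7.6905 → z₀ = 0.0004571 m
V₃ = V₁ · ln(z₃/z₀)/ln(z₁/z₀) = 30.2 × 13.3000/11.2286 = 35.7712 knots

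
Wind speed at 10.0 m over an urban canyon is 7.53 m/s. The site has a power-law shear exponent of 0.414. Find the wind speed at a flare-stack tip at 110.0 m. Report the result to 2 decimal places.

20.32 m/s

Power-law profile: V₂ = V₁ · (z₂/z₁)^α
V₂ = 7.53 × (110.0/10.0)^0.414 = 7.53 × (11.0000)^0.414
    = 7.53 × 2.6986 = 20.3204 m/s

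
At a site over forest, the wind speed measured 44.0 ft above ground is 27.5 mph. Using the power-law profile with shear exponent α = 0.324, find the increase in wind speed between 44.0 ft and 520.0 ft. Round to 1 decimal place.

Power law: V₂ = V₁ · (z₂/z₁)^α = 27.5 × (11.8182)^0.324 = 61.2124 mph
ΔV = 61.2124 − 27.5 = 33.7124 mph

33.7 mph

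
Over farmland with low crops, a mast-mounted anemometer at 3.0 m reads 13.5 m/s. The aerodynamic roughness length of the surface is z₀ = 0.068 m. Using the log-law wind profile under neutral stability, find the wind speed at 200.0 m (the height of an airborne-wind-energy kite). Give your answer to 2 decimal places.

28.47 m/s

Log law: V(z) ∝ ln(z/z₀), so V₂/V₁ = ln(z₂/z₀) / ln(z₁/z₀).
ln(200.0/0.068) = 7.9866, ln(3.0/0.068) = 3.7869
V₂ = 13.5 × 7.9866/3.7869 = 13.5 × 2.1090 = 28.4718 m/s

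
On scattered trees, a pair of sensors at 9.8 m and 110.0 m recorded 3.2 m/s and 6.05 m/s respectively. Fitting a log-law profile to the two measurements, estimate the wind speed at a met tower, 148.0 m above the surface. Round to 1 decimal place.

Log law: V ∝ ln(z/z₀). From the pair, with r = V₁/V₂ = 0.52893,
ln z₀ = (ln z₁ − r·ln z₂)/(1 − r) = (2.2824 − 0.52893×4.7005)/0.47107 = -0.4327 → z₀ = 0.6488 m
V₃ = V₁ · ln(z₃/z₀)/ln(z₁/z₀) = 3.2 × 5.4299/2.7151 = 6.3997 m/s

6.4 m/s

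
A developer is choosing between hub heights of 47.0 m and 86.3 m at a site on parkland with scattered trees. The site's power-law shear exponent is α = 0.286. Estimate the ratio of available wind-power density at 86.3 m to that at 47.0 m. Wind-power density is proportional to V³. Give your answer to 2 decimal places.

1.68

Speed ratio: V_B/V_A = (z_B/z_A)^α = (86.3/47.0)^0.286 = (1.8362)^0.286 = 1.18981
Power-density ratio: P_B/P_A = (V_B/V_A)³ = (1.18981)³ = 1.68437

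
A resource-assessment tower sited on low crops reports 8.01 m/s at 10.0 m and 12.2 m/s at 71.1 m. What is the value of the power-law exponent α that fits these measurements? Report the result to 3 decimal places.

Power law: V₂/V₁ = (z₂/z₁)^α ⇒ α = ln(V₂/V₁) / ln(z₂/z₁)
α = ln(12.2/8.01) / ln(71.1/10.0) = ln(1.5231) / ln(7.1100)
  = 0.42075 / 1.96150 = 0.21450

α ≈ 0.215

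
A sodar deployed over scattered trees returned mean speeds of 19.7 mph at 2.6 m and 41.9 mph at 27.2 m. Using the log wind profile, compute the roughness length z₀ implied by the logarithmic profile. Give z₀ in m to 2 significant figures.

z₀ ≈ 0.32 m

Log law: V(z) ∝ ln(z/z₀). With r = V₁/V₂ = 19.7/41.9 = 0.47017,
r · ln(z₂/z₀) = ln(z₁/z₀) ⇒ ln z₀ = (ln z₁ − r·ln z₂)/(1 − r)
ln z₀ = (0.95551 − 0.47017×3.30322) / 0.52983 = -1.1278
z₀ = exp(-1.1278) = 0.3237 m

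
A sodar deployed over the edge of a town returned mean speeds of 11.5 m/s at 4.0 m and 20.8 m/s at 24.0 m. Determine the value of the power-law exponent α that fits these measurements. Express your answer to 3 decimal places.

α ≈ 0.331

Power law: V₂/V₁ = (z₂/z₁)^α ⇒ α = ln(V₂/V₁) / ln(z₂/z₁)
α = ln(20.8/11.5) / ln(24.0/4.0) = ln(1.8087) / ln(6.0000)
  = 0.59261 / 1.79176 = 0.33074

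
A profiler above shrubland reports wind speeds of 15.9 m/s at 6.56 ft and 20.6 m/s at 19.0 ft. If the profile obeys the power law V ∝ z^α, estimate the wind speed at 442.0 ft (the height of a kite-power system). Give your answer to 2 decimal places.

First find α: α = ln(V₂/V₁)/ln(z₂/z₁) = ln(20.6/15.9)/ln(19.0/6.56) = 0.25897/1.06345 = 0.2435
Extrapolate from 19.0 ft to 442.0 ft: V₃ = 20.6 × (442.0/19.0)^0.2435 = 20.6 × 2.1519 = 44.3282 m/s

44.33 m/s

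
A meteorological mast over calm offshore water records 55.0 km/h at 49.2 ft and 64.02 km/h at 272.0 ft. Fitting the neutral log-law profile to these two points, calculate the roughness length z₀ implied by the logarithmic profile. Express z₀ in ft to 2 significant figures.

z₀ ≈ 0.0015 ft

Log law: V(z) ∝ ln(z/z₀). With r = V₁/V₂ = 55.0/64.02 = 0.85911,
r · ln(z₂/z₀) = ln(z₁/z₀) ⇒ ln z₀ = (ln z₁ − r·ln z₂)/(1 − r)
ln z₀ = (3.89589 − 0.85911×5.60580) / 0.14089 = -6.5304
z₀ = exp(-6.5304) = 0.001458 ft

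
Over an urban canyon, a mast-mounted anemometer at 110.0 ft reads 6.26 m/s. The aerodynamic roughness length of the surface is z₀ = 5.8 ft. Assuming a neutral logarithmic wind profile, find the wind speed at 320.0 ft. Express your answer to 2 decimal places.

8.53 m/s

Log law: V(z) ∝ ln(z/z₀), so V₂/V₁ = ln(z₂/z₀) / ln(z₁/z₀).
ln(320.0/5.8) = 4.0105, ln(110.0/5.8) = 2.9426
V₂ = 6.26 × 4.0105/2.9426 = 6.26 × 1.3629 = 8.5317 m/s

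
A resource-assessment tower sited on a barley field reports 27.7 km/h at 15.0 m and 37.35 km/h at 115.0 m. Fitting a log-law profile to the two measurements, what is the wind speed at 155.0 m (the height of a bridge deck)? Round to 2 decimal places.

Log law: V ∝ ln(z/z₀). From the pair, with r = V₁/V₂ = 0.74163,
ln z₀ = (ln z₁ − r·ln z₂)/(1 − r) = (2.7081 − 0.74163×4.7449)/0.25837 = -3.1388 → z₀ = 0.04334 m
V₃ = V₁ · ln(z₃/z₀)/ln(z₁/z₀) = 27.7 × 8.1822/5.8468 = 38.7642 km/h

38.76 km/h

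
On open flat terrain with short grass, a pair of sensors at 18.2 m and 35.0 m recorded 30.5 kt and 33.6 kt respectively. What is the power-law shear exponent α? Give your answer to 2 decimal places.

Power law: V₂/V₁ = (z₂/z₁)^α ⇒ α = ln(V₂/V₁) / ln(z₂/z₁)
α = ln(33.6/30.5) / ln(35.0/18.2) = ln(1.1016) / ln(1.9231)
  = 0.09680 / 0.65393 = 0.14803

α ≈ 0.15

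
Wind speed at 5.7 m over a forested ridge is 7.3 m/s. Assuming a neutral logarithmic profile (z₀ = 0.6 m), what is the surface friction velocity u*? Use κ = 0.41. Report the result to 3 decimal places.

u* ≈ 1.329 m/s

Log law: V(z) = (u*/κ) · ln(z/z₀) ⇒ u* = κ · V / ln(z/z₀)
u* = 0.41 × 7.3 / ln(5.7/0.6) = 0.41 × 7.3 / 2.2513
   = 2.9930 / 2.2513 = 1.3295 m/s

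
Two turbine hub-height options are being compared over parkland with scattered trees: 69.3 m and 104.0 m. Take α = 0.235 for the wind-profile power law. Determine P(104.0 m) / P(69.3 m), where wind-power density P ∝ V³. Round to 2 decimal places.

1.33

Speed ratio: V_B/V_A = (z_B/z_A)^α = (104.0/69.3)^0.235 = (1.5007)^0.235 = 1.10010
Power-density ratio: P_B/P_A = (V_B/V_A)³ = (1.10010)³ = 1.33135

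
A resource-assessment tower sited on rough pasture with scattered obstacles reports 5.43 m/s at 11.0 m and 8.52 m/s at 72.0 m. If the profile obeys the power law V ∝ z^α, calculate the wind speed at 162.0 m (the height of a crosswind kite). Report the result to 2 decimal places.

First find α: α = ln(V₂/V₁)/ln(z₂/z₁) = ln(8.52/5.43)/ln(72.0/11.0) = 0.45048/1.87877 = 0.2398
Extrapolate from 72.0 m to 162.0 m: V₃ = 8.52 × (162.0/72.0)^0.2398 = 8.52 × 1.2146 = 10.3486 m/s

10.35 m/s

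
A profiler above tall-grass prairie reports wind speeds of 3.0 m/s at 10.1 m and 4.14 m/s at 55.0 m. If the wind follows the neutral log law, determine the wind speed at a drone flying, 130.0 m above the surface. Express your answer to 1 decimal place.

4.7 m/s

Log law: V ∝ ln(z/z₀). From the pair, with r = V₁/V₂ = 0.72464,
ln z₀ = (ln z₁ − r·ln z₂)/(1 − r) = (2.3125 − 0.72464×4.0073)/0.27536 = -2.1475 → z₀ = 0.1168 m
V₃ = V₁ · ln(z₃/z₀)/ln(z₁/z₀) = 3.0 × 7.0150/4.4600 = 4.7186 m/s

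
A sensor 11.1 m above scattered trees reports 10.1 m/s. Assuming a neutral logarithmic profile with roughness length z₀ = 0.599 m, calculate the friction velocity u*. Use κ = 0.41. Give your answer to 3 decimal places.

u* ≈ 1.418 m/s

Log law: V(z) = (u*/κ) · ln(z/z₀) ⇒ u* = κ · V / ln(z/z₀)
u* = 0.41 × 10.1 / ln(11.1/0.599) = 0.41 × 10.1 / 2.9194
   = 4.1410 / 2.9194 = 1.4184 m/s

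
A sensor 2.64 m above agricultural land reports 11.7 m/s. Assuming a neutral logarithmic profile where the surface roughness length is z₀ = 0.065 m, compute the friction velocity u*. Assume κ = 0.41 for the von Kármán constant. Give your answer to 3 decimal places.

Log law: V(z) = (u*/κ) · ln(z/z₀) ⇒ u* = κ · V / ln(z/z₀)
u* = 0.41 × 11.7 / ln(2.64/0.065) = 0.41 × 11.7 / 3.7041
   = 4.7970 / 3.7041 = 1.2950 m/s

u* ≈ 1.295 m/s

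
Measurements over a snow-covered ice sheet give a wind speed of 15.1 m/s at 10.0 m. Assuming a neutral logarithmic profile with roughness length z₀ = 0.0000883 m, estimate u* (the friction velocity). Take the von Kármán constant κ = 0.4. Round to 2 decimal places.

u* ≈ 0.52 m/s

Log law: V(z) = (u*/κ) · ln(z/z₀) ⇒ u* = κ · V / ln(z/z₀)
u* = 0.4 × 15.1 / ln(10.0/0.0000883) = 0.4 × 15.1 / 11.6374
   = 6.0400 / 11.6374 = 0.5190 m/s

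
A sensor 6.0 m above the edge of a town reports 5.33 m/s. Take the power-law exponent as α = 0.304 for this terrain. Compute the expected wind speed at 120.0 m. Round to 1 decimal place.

Power-law profile: V₂ = V₁ · (z₂/z₁)^α
V₂ = 5.33 × (120.0/6.0)^0.304 = 5.33 × (20.0000)^0.304
    = 5.33 × 2.4861 = 13.2507 m/s

13.3 m/s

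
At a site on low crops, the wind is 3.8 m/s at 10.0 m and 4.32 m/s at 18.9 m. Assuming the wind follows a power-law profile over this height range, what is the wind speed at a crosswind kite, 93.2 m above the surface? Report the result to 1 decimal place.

First find α: α = ln(V₂/V₁)/ln(z₂/z₁) = ln(4.32/3.8)/ln(18.9/10.0) = 0.12825/0.63658 = 0.2015
Extrapolate from 18.9 m to 93.2 m: V₃ = 4.32 × (93.2/18.9)^0.2015 = 4.32 × 1.3792 = 5.9579 m/s

6.0 m/s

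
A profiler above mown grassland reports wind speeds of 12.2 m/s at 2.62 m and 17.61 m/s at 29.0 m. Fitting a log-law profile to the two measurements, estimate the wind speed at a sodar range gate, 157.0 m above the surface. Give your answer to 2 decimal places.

Log law: V ∝ ln(z/z₀). From the pair, with r = V₁/V₂ = 0.69279,
ln z₀ = (ln z₁ − r·ln z₂)/(1 − r) = (0.9632 − 0.69279×3.3673)/0.30721 = -4.4583 → z₀ = 0.01158 m
V₃ = V₁ · ln(z₃/z₀)/ln(z₁/z₀) = 12.2 × 9.5146/5.4215 = 21.4106 m/s

21.41 m/s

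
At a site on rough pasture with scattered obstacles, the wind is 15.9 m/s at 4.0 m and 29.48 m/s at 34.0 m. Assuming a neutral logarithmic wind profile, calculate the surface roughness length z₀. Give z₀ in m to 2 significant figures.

z₀ ≈ 0.33 m

Log law: V(z) ∝ ln(z/z₀). With r = V₁/V₂ = 15.9/29.48 = 0.53935,
r · ln(z₂/z₀) = ln(z₁/z₀) ⇒ ln z₀ = (ln z₁ − r·ln z₂)/(1 − r)
ln z₀ = (1.38629 − 0.53935×3.52636) / 0.46065 = -1.1194
z₀ = exp(-1.1194) = 0.3265 m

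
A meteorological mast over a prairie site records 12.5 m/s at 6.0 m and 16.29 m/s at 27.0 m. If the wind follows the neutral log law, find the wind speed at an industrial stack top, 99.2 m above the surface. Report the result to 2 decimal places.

Log law: V ∝ ln(z/z₀). From the pair, with r = V₁/V₂ = 0.76734,
ln z₀ = (ln z₁ − r·ln z₂)/(1 − r) = (1.7918 − 0.76734×3.2958)/0.23266 = -3.1689 → z₀ = 0.04205 m
V₃ = V₁ · ln(z₃/z₀)/ln(z₁/z₀) = 12.5 × 7.7661/4.9607 = 19.5690 m/s

19.57 m/s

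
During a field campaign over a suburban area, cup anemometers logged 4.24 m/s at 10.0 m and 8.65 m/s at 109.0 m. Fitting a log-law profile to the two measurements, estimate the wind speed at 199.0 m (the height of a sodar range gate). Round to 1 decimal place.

9.8 m/s

Log law: V ∝ ln(z/z₀). From the pair, with r = V₁/V₂ = 0.49017,
ln z₀ = (ln z₁ − r·ln z₂)/(1 − r) = (2.3026 − 0.49017×4.6913)/0.50983 = 0.0059 → z₀ = 1.006 m
V₃ = V₁ · ln(z₃/z₀)/ln(z₁/z₀) = 4.24 × 5.2874/2.2967 = 9.7613 m/s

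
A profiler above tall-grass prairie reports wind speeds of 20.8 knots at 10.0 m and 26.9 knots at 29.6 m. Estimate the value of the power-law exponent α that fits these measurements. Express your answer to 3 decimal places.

α ≈ 0.237

Power law: V₂/V₁ = (z₂/z₁)^α ⇒ α = ln(V₂/V₁) / ln(z₂/z₁)
α = ln(26.9/20.8) / ln(29.6/10.0) = ln(1.2933) / ln(2.9600)
  = 0.25717 / 1.08519 = 0.23698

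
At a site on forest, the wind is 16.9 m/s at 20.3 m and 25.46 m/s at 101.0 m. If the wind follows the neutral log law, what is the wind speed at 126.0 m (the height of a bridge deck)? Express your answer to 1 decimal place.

26.6 m/s

Log law: V ∝ ln(z/z₀). From the pair, with r = V₁/V₂ = 0.66379,
ln z₀ = (ln z₁ − r·ln z₂)/(1 − r) = (3.0106 − 0.66379×4.6151)/0.33621 = -0.1571 → z₀ = 0.8546 m
V₃ = V₁ · ln(z₃/z₀)/ln(z₁/z₀) = 16.9 × 4.9934/3.1678 = 26.6399 m/s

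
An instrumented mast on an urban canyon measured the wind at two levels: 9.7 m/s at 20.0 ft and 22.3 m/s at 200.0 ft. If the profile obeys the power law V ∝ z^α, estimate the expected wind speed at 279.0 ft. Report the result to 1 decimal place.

25.2 m/s

First find α: α = ln(V₂/V₁)/ln(z₂/z₁) = ln(22.3/9.7)/ln(200.0/20.0) = 0.83246/2.30259 = 0.3615
Extrapolate from 200.0 ft to 279.0 ft: V₃ = 22.3 × (279.0/200.0)^0.3615 = 22.3 × 1.1279 = 25.1520 m/s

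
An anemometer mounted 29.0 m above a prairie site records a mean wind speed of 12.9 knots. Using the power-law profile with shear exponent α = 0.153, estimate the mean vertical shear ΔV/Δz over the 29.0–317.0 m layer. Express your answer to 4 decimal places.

Power law: V₂ = V₁ · (z₂/z₁)^α = 12.9 × (10.9310)^0.153 = 18.5997 knots
ΔV/Δz = (18.5997 − 12.9)/(317.0 − 29.0) = 5.6997/288.0000 = 0.01979 knots/m

0.0198 knots/m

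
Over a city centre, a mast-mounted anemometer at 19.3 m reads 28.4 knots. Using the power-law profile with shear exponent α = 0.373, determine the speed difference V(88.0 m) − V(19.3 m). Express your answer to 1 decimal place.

21.6 knots

Power law: V₂ = V₁ · (z₂/z₁)^α = 28.4 × (4.5596)^0.373 = 50.0147 knots
ΔV = 50.0147 − 28.4 = 21.6147 knots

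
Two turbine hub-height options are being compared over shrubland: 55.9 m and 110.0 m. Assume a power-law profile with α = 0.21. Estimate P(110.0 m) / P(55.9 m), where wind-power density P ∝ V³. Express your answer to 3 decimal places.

Speed ratio: V_B/V_A = (z_B/z_A)^α = (110.0/55.9)^0.21 = (1.9678)^0.21 = 1.15275
Power-density ratio: P_B/P_A = (V_B/V_A)³ = (1.15275)³ = 1.53182

1.532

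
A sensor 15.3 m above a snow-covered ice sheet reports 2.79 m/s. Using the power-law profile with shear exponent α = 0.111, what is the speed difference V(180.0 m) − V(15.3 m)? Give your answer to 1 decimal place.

Power law: V₂ = V₁ · (z₂/z₁)^α = 2.79 × (11.7647)^0.111 = 3.6681 m/s
ΔV = 3.6681 − 2.79 = 0.8781 m/s

0.9 m/s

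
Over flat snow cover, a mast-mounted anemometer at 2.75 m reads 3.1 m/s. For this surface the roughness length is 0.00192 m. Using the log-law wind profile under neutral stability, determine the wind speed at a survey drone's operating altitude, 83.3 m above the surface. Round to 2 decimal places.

Log law: V(z) ∝ ln(z/z₀), so V₂/V₁ = ln(z₂/z₀) / ln(z₁/z₀).
ln(83.3/0.00192) = 10.6779, ln(2.75/0.00192) = 7.2670
V₂ = 3.1 × 10.6779/7.2670 = 3.1 × 1.4694 = 4.5550 m/s

4.56 m/s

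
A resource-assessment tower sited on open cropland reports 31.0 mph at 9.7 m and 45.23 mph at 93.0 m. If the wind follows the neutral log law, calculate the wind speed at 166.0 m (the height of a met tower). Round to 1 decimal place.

48.9 mph

Log law: V ∝ ln(z/z₀). From the pair, with r = V₁/V₂ = 0.68539,
ln z₀ = (ln z₁ − r·ln z₂)/(1 − r) = (2.2721 − 0.68539×4.5326)/0.31461 = -2.6523 → z₀ = 0.07049 m
V₃ = V₁ · ln(z₃/z₀)/ln(z₁/z₀) = 31.0 × 7.7643/4.9244 = 48.8773 mph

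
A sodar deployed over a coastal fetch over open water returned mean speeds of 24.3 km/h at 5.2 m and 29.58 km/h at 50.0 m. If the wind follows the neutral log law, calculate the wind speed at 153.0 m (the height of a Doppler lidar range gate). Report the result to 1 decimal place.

32.2 km/h

Log law: V ∝ ln(z/z₀). From the pair, with r = V₁/V₂ = 0.82150,
ln z₀ = (ln z₁ − r·ln z₂)/(1 − r) = (1.6487 − 0.82150×3.9120)/0.17850 = -8.7680 → z₀ = 0.0001556 m
V₃ = V₁ · ln(z₃/z₀)/ln(z₁/z₀) = 24.3 × 13.7984/10.4166 = 32.1890 km/h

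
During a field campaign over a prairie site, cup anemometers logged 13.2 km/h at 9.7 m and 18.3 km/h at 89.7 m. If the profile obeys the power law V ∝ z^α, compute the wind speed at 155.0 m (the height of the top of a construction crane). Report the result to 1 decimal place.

19.8 km/h

First find α: α = ln(V₂/V₁)/ln(z₂/z₁) = ln(18.3/13.2)/ln(89.7/9.7) = 0.32668/2.22434 = 0.1469
Extrapolate from 89.7 m to 155.0 m: V₃ = 18.3 × (155.0/89.7)^0.1469 = 18.3 × 1.0836 = 19.8307 km/h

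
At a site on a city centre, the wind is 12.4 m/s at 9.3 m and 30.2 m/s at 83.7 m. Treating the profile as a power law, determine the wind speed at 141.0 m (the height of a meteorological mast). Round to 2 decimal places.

First find α: α = ln(V₂/V₁)/ln(z₂/z₁) = ln(30.2/12.4)/ln(83.7/9.3) = 0.89015/2.19722 = 0.4051
Extrapolate from 83.7 m to 141.0 m: V₃ = 30.2 × (141.0/83.7)^0.4051 = 30.2 × 1.2353 = 37.3048 m/s

37.30 m/s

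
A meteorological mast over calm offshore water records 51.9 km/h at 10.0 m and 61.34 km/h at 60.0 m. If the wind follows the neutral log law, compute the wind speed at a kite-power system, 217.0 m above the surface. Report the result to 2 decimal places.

Log law: V ∝ ln(z/z₀). From the pair, with r = V₁/V₂ = 0.84610,
ln z₀ = (ln z₁ − r·ln z₂)/(1 − r) = (2.3026 − 0.84610×4.0943)/0.15390 = -7.5483 → z₀ = 0.0005270 m
V₃ = V₁ · ln(z₃/z₀)/ln(z₁/z₀) = 51.9 × 12.9282/9.8509 = 68.1130 km/h

68.11 km/h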